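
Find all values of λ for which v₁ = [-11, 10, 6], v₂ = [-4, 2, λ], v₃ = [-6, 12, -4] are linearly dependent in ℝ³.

The vectors are dependent exactly when the determinant of the matrix with rows v₁, v₂, v₃ vanishes.
Expanding, det = 72*λ - 288.
This vanishes exactly when λ = 4.

λ = 4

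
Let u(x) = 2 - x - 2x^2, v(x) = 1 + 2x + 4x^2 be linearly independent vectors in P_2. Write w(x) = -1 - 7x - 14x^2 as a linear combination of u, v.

w = u - 3v

Take coordinate vectors relative to {1, x, x^2}.
Write w = α₁u + α₂v and equate components.
Row-reducing the augmented matrix gives the unique coefficients (α₁, α₂) = (1, -3).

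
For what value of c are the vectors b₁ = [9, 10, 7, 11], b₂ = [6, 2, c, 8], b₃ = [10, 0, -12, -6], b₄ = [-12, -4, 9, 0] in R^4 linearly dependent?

Place the vectors as rows of a 4×4 matrix; dependence ⇔ determinant zero.
Expanding, det = -64*c - 1664.
Setting this to zero gives c = -26.

c = -26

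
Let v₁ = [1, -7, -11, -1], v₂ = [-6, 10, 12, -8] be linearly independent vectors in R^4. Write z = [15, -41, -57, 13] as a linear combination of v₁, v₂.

Write z = c₁v₁ + c₂v₂ and equate components.
Back-substitution yields (c₁, c₂) = (3, -2).

z = 3v₁ - 2v₂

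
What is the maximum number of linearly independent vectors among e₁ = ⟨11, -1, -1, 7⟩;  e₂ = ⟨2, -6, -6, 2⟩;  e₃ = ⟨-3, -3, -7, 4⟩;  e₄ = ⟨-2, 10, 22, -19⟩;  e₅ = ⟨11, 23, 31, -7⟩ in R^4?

Put the 4×5 matrix [e₁|e₂|e₃|e₄|e₅] into echelon form.
Exactly 3 pivots survive; hence the rank is 3.
(With 5 elements in a 4-dimensional space the rank is at most 4.)

3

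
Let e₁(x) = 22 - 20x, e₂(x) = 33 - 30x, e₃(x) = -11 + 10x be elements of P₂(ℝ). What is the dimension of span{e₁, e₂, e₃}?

Pass to coordinate vectors with respect to the basis {1, x, x²}.
Form the matrix with e₁, e₂, e₃ as columns and reduce.
Exactly 1 pivot survives; hence the rank is 1.

dim = 1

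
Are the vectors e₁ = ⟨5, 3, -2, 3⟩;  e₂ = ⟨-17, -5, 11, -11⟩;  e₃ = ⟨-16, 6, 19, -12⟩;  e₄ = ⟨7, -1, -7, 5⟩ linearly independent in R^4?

Place the vectors as rows of a 4×4 matrix and reduce to echelon form.
The reduction yields 2 nonzero rows, so the rank is 2.
Since rank 2 < 4, the set is linearly dependent.
Indeed 7e₁ + 3e₂ - e₃ = 0.

linearly dependent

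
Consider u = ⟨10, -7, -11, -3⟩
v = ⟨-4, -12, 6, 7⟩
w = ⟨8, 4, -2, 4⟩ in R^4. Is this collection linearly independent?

Row-reduce the matrix whose columns are u, v, w.
The reduction yields 3 nonzero rows, so the rank is 3.
Since rank = 3 (the number of vectors), the set is linearly independent.

linearly independent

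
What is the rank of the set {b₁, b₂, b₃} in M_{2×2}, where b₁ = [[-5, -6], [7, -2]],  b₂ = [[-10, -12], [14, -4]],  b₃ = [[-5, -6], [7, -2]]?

Use coordinates relative to {E₁₁, E₁₂, E₂₁, E₂₂}.
Row-reduce the 3×4 matrix with these as rows.
Exactly 1 pivot survives; hence the rank is 1.

rank 1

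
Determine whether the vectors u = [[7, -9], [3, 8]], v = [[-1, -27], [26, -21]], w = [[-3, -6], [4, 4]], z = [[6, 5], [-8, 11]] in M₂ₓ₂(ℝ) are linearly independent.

Take coordinates with respect to the standard basis {E₁₁, E₁₂, E₂₁, E₂₂}.
Form the 4×4 matrix with these as columns; its determinant is 0.
A zero determinant means the columns are linearly dependent.

linearly dependent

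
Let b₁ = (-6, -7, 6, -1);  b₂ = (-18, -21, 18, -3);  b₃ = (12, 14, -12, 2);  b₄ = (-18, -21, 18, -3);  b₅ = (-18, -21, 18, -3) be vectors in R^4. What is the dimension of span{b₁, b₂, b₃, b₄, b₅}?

1

Apply Gaussian elimination to the matrix whose rows are b₁, b₂, b₃, b₄, b₅.
The echelon form has 1 nonzero row, so the rank is 1.
(With 5 elements in a 4-dimensional space the rank is at most 4.)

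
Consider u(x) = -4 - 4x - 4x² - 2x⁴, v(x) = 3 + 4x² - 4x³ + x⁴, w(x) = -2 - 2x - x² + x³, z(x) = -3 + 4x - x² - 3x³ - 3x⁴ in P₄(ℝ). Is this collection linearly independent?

linearly independent

Take coordinates with respect to the standard basis {1, x, …, x⁴}.
Place the vectors as rows of a 4×5 matrix and reduce to echelon form.
The reduction yields 4 nonzero rows, so the rank is 4.
Since rank = 4 (the number of vectors), the set is linearly independent.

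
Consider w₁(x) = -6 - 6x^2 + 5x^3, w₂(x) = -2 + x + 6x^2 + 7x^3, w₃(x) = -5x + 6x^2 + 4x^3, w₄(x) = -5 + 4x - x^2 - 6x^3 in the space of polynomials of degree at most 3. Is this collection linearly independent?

linearly independent

Take coordinates with respect to the standard basis {1, x, …, x^3}.
The matrix [w₁|w₂|w₃|w₄] has determinant 3542.
A nonzero determinant means the columns are linearly independent.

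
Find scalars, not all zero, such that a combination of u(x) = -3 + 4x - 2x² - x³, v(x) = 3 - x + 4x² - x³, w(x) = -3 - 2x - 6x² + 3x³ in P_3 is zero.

Write each element as a vector in ℝ⁴ using {1, x, …, x³}.
Write the vectors as columns of a matrix and find a nonzero vector in its null space.
A generator of the null space is (1, 2, 1).

u + 2v + w = 0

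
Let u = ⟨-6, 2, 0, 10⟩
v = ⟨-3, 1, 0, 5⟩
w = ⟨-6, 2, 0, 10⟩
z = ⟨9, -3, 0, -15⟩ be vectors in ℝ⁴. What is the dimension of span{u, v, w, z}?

1

Apply Gaussian elimination to the matrix whose rows are u, v, w, z.
The echelon form has 1 nonzero row, so the rank is 1.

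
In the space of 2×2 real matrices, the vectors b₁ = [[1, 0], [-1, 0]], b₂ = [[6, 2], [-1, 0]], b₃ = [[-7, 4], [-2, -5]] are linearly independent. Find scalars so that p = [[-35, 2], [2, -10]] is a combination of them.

p = -3b₁ - 3b₂ + 2b₃

Identify each element with its coordinate vector in ℝ⁴ via {E₁₁, E₁₂, E₂₁, E₂₂}.
Write p = c₁b₁ + … + c₃b₃ and equate components.
Back-substitution yields (c₁, c₂, c₃) = (-3, -3, 2).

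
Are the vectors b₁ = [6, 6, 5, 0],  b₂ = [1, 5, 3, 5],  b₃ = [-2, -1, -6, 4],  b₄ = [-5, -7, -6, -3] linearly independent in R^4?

Place the vectors as rows of a 4×4 matrix and reduce to echelon form.
The reduction yields 4 nonzero rows, so the rank is 4.
Since rank = 4 (the number of vectors), the set is linearly independent.

linearly independent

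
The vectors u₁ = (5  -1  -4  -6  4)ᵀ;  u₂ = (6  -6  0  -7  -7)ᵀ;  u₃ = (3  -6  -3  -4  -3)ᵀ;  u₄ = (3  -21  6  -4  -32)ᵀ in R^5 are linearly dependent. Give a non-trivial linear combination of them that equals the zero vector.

Row-reduce the matrix with u₁, u₂, u₃, u₄ as columns; the null space gives the coefficients.
One solution (up to scaling) is (3, -2, -2, 1).

3u₁ - 2u₂ - 2u₃ + u₄ = 0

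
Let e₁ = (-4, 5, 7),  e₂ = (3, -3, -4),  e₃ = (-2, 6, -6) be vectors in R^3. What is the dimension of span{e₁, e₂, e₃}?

dim = 3

Apply Gaussian elimination to the matrix whose rows are e₁, e₂, e₃.
Exactly 3 pivots survive; hence the rank is 3.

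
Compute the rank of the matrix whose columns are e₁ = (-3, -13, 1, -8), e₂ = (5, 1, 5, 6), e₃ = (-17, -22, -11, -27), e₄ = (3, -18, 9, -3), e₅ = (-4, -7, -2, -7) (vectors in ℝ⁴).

Apply Gaussian elimination to the matrix whose rows are e₁, e₂, e₃, e₄, e₅.
Exactly 2 pivots survive; hence the rank is 2.
(With 5 elements in a 4-dimensional space the rank is at most 4.)

rank 2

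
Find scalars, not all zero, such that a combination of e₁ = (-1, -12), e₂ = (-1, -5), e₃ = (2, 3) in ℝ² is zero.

e₁ - 3e₂ - e₃ = 0

Set up α₁e₁ + … + α₃e₃ = 0 and solve the homogeneous system.
A generator of the null space is (1, -3, -1).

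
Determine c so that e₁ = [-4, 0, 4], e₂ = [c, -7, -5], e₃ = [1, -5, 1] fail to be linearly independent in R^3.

Dependence holds iff the 3×3 matrix [e₁ e₂ e₃] is singular.
The determinant works out to 156 - 20*c.
Setting this to zero gives c = 39/5.

c = 39/5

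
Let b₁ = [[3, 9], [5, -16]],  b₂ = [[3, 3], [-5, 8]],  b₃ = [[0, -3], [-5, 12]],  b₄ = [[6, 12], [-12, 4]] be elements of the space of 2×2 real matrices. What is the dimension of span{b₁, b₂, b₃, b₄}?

dim = 3

Pass to coordinate vectors with respect to the basis {E₁₁, E₁₂, E₂₁, E₂₂}.
Row-reduce the 4×4 matrix with these as rows.
Exactly 3 pivots survive; hence the rank is 3.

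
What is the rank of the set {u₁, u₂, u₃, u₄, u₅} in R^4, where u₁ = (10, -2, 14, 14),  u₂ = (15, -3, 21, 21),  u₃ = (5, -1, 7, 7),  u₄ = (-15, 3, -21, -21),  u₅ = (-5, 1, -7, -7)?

rank 1

Apply Gaussian elimination to the matrix whose rows are u₁, u₂, u₃, u₄, u₅.
The echelon form has 1 nonzero row, so the rank is 1.
(With 5 elements in a 4-dimensional space the rank is at most 4.)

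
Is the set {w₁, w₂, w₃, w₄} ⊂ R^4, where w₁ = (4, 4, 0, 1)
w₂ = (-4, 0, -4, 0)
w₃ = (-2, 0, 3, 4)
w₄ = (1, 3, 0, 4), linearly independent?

The matrix [w₁|w₂|w₃|w₄] has determinant 132.
A nonzero determinant means the columns are linearly independent.

linearly independent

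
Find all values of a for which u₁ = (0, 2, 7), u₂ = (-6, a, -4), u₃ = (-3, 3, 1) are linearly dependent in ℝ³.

a = 30/7

Dependence holds iff the 3×3 matrix [u₁ u₂ u₃] is singular.
Expanding, det = 21*a - 90.
This vanishes exactly when a = 30/7.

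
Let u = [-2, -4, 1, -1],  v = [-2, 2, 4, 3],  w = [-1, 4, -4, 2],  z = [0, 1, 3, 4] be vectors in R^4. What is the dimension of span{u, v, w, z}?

Put the 4×4 matrix [u|v|w|z] into echelon form.
The echelon form has 4 nonzero rows, so the rank is 4.

dim = 4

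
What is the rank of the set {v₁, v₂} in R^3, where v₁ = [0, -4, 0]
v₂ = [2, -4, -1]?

Put the 3×2 matrix [v₁|v₂] into echelon form.
There are 2 pivot columns, so rank = 2.

rank 2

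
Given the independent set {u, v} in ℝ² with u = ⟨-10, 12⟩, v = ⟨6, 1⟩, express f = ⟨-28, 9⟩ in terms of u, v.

Since u, v are independent, the coefficients expressing f are uniquely determined by a linear system.
The system has the unique solution (α₁, α₂) = (1, -3).

f = u - 3v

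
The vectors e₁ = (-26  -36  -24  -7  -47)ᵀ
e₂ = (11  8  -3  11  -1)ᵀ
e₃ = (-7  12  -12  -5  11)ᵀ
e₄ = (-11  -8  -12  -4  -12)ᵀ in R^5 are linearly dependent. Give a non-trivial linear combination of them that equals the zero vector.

e₁ + e₃ - 3e₄ = 0

Row-reduce the matrix with e₁, e₂, e₃, e₄ as columns; the null space gives the coefficients.
The free variable yields coefficients (1, 0, 1, -3) (any nonzero multiple also works).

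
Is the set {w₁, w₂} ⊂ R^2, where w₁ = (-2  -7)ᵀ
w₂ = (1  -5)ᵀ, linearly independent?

Place the vectors as rows of a 2×2 matrix and reduce to echelon form.
The reduction yields 2 nonzero rows, so the rank is 2.
Since rank = 2 (the number of vectors), the set is linearly independent.

linearly independent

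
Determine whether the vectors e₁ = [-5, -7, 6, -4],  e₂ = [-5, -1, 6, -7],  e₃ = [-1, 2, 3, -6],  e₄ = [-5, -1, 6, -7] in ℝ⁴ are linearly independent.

Two of the vectors are equal, giving an immediate dependence.

linearly dependent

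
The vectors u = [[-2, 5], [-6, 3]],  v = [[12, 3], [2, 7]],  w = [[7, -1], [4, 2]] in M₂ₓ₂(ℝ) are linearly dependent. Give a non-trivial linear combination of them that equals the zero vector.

u - v + 2w = 0

Write each element as a vector in ℝ⁴ using {E₁₁, E₁₂, E₂₁, E₂₂}.
Row-reduce the matrix with u, v, w as columns; the null space gives the coefficients.
One solution (up to scaling) is (1, -1, 2).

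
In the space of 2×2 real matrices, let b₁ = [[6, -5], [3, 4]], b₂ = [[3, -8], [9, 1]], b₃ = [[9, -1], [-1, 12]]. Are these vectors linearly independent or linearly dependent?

linearly independent

Take coordinates with respect to the standard basis {E₁₁, E₁₂, E₂₁, E₂₂}.
Place the vectors as rows of a 3×4 matrix and reduce to echelon form.
The reduction yields 3 nonzero rows, so the rank is 3.
Since rank = 3 (the number of vectors), the set is linearly independent.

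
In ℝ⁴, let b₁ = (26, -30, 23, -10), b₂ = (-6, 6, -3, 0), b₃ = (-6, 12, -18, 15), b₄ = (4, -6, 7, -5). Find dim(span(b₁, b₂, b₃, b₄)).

dim = 2

Form the matrix with b₁, b₂, b₃, b₄ as columns and reduce.
There are 2 pivot columns, so rank = 2.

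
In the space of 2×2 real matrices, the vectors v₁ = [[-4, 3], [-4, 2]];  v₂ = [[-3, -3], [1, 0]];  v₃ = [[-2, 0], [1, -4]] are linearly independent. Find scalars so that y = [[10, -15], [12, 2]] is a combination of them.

Work in coordinates with respect to the standard basis {E₁₁, E₁₂, E₂₁, E₂₂}.
Since v₁, v₂, v₃ are independent, the coefficients expressing y are uniquely determined by a linear system.
Row-reducing the augmented matrix gives the unique coefficients (c₁, c₂, c₃) = (-3, 2, -2).

y = -3v₁ + 2v₂ - 2v₃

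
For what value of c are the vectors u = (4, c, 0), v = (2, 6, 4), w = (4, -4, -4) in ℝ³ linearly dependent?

c = 4/3

Dependence holds iff the 3×3 matrix [u v w] is singular.
Expanding, det = 24*c - 32.
Setting this to zero gives c = 4/3.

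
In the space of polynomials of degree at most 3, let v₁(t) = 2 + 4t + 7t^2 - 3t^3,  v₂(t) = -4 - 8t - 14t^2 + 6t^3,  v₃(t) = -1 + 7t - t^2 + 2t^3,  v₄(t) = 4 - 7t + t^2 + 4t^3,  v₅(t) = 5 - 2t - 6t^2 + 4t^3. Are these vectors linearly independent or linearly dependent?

Write each element as a coordinate vector in ℝ⁴ using {1, t, …, t^3}.
There are 5 vectors in a 4-dimensional space, so they cannot be linearly independent.

linearly dependent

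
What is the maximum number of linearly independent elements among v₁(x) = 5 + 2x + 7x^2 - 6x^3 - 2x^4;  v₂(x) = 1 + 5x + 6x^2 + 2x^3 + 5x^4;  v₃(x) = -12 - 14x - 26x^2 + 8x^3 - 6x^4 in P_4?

2

Pass to coordinate vectors with respect to the basis {1, x, …, x^4}.
Apply Gaussian elimination to the matrix whose rows are v₁, v₂, v₃.
Exactly 2 pivots survive; hence the rank is 2.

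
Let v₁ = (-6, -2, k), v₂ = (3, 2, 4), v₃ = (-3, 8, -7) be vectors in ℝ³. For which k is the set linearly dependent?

k = -43/5

Dependence holds iff the 3×3 matrix [v₁ v₂ v₃] is singular.
Cofactor expansion gives det = 30*k + 258.
Setting this to zero gives k = -43/5.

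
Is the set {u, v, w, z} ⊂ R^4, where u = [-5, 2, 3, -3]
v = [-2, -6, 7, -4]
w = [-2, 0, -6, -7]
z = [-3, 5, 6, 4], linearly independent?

Row-reduce the matrix whose columns are u, v, w, z.
The reduction yields 4 nonzero rows, so the rank is 4.
Since rank = 4 (the number of vectors), the set is linearly independent.

linearly independent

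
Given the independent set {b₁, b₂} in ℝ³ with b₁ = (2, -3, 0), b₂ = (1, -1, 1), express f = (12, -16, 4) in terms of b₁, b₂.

f = 4b₁ + 4b₂

Since b₁, b₂ are independent, the coefficients expressing f are uniquely determined by a linear system.
Row-reducing the augmented matrix gives the unique coefficients (c₁, c₂) = (4, 4).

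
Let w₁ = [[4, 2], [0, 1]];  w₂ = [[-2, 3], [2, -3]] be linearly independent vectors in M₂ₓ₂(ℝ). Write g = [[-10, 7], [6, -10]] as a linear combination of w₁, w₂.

g = -w₁ + 3w₂

Identify each element with its coordinate vector in ℝ⁴ via {E₁₁, E₁₂, E₂₁, E₂₂}.
Write g = a₁w₁ + a₂w₂ and equate components.
Row-reducing the augmented matrix gives the unique coefficients (a₁, a₂) = (-1, 3).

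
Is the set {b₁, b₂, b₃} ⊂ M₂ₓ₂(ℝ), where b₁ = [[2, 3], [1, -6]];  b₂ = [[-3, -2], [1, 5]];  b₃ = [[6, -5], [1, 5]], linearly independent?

Write each element as a coordinate vector in ℝ⁴ using {E₁₁, E₁₂, E₂₁, E₂₂}.
Row-reduce the matrix whose columns are b₁, b₂, b₃.
The reduction yields 3 nonzero rows, so the rank is 3.
Since rank = 3 (the number of vectors), the set is linearly independent.

linearly independent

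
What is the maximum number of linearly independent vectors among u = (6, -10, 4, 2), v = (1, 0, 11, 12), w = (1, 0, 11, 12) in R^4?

2

Row-reduce the 3×4 matrix with these as rows.
The echelon form has 2 nonzero rows, so the rank is 2.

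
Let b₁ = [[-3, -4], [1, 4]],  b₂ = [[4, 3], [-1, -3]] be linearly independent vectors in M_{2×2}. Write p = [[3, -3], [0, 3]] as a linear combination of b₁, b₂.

Identify each element with its coordinate vector in ℝ⁴ via {E₁₁, E₁₂, E₂₁, E₂₂}.
Since b₁, b₂ are independent, the coefficients expressing p are uniquely determined by a linear system.
Row-reducing the augmented matrix gives the unique coefficients (α₁, α₂) = (3, 3).

p = 3b₁ + 3b₂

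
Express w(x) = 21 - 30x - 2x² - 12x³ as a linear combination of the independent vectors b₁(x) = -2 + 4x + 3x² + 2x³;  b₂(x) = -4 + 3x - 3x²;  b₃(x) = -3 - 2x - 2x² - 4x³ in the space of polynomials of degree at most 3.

Take coordinate vectors relative to {1, x, …, x³}.
Set up the augmented matrix [b₁ | b₂ | b₃ | w] and row-reduce.
The system has the unique solution (c₁, c₂, c₃) = (-4, -4, 1).

w = -4b₁ - 4b₂ + b₃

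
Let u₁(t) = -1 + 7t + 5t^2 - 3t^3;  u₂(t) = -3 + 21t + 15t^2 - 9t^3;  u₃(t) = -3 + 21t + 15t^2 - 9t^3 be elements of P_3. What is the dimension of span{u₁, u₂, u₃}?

dim = 1

Represent each element by its coordinate vector in ℝ⁴.
Row-reduce the 3×4 matrix with these as rows.
There is 1 pivot column, so rank = 1.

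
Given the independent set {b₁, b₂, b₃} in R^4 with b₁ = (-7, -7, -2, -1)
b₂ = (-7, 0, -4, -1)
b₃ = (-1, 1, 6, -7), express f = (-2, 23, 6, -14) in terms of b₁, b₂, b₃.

f = -3b₁ + 3b₂ + 2b₃

Write f = α₁b₁ + … + α₃b₃ and equate components.
The system has the unique solution (α₁, α₂, α₃) = (-3, 3, 2).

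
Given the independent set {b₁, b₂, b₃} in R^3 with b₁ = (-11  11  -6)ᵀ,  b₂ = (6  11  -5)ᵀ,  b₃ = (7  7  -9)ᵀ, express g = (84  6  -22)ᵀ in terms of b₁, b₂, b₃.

Set up the augmented matrix [b₁ | b₂ | b₃ | g] and row-reduce.
Row-reducing the augmented matrix gives the unique coefficients (α₁, α₂, α₃) = (-4, 2, 4).

g = -4b₁ + 2b₂ + 4b₃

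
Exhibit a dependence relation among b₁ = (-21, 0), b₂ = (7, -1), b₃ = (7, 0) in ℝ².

Write the vectors as columns of a matrix and find a nonzero vector in its null space.
One solution (up to scaling) is (1, 0, 3).

b₁ + 3b₃ = 0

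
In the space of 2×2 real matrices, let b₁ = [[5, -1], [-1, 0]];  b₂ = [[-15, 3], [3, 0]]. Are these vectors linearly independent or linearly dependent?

Write each element as a coordinate vector in ℝ⁴ using {E₁₁, E₁₂, E₂₁, E₂₂}.
Place the vectors as rows of a 2×4 matrix and reduce to echelon form.
The reduction yields 1 nonzero row, so the rank is 1.
Since rank 1 < 2, the set is linearly dependent.

linearly dependent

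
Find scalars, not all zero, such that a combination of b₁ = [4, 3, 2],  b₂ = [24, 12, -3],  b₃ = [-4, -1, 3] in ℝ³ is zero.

Set up α₁b₁ + … + α₃b₃ = 0 and solve the homogeneous system.
A generator of the null space is (3, -1, -3).

3b₁ - b₂ - 3b₃ = 0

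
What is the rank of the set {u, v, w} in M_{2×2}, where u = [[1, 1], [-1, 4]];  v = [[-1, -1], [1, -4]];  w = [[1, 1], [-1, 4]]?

1

Pass to coordinate vectors with respect to the basis {E₁₁, E₁₂, E₂₁, E₂₂}.
Put the 4×3 matrix [u|v|w] into echelon form.
The echelon form has 1 nonzero row, so the rank is 1.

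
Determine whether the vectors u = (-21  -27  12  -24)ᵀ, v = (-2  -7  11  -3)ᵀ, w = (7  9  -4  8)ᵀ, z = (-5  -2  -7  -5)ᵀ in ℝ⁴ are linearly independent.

Row-reduce the matrix whose columns are u, v, w, z.
The reduction yields 2 nonzero rows, so the rank is 2.
Since rank 2 < 4, the set is linearly dependent.

linearly dependent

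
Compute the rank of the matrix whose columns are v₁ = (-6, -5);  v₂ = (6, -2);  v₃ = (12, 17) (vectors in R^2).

2

Put the 2×3 matrix [v₁|v₂|v₃] into echelon form.
The echelon form has 2 nonzero rows, so the rank is 2.
(With 3 elements in a 2-dimensional space the rank is at most 2.)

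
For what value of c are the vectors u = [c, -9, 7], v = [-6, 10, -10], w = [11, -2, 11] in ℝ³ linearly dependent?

Place the vectors as rows of a 3×3 matrix; dependence ⇔ determinant zero.
Cofactor expansion gives det = 90*c - 290.
Solving 90*c - 290 = 0 yields c = 29/9.

c = 29/9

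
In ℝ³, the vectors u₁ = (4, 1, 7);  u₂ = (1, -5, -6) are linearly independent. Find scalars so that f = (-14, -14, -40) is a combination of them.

f = -4u₁ + 2u₂

Since u₁, u₂ are independent, the coefficients expressing f are uniquely determined by a linear system.
The system has the unique solution (a₁, a₂) = (-4, 2).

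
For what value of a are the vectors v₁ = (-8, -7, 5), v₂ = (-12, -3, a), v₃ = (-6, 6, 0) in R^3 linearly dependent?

Dependence holds iff the 3×3 matrix [v₁ v₂ v₃] is singular.
Expanding, det = 90*a - 450.
Setting this to zero gives a = 5.

a = 5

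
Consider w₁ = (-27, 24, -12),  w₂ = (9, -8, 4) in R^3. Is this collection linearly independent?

Row-reduce the matrix whose columns are w₁, w₂.
The reduction yields 1 nonzero row, so the rank is 1.
Since rank 1 < 2, the set is linearly dependent.
Indeed w₁ + 3w₂ = 0.

linearly dependent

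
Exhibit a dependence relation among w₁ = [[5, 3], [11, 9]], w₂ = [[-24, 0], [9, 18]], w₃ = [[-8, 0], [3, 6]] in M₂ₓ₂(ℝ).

Pass to coordinate vectors relative to the basis {E₁₁, E₁₂, E₂₁, E₂₂}.
Row-reduce the matrix with w₁, w₂, w₃ as columns; the null space gives the coefficients.
The free variable yields coefficients (0, 1, -3) (any nonzero multiple also works).

w₂ - 3w₃ = 0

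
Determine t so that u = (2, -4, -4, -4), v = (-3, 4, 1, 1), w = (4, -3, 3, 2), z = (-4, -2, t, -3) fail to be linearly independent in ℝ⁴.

Dependence holds iff the 4×4 matrix [u v w z] is singular.
Cofactor expansion gives det = -10*t - 86.
Setting this to zero gives t = -43/5.

t = -43/5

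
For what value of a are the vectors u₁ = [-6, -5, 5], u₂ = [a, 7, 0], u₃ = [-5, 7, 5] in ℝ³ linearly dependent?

The set is linearly dependent precisely when det[u₁; u₂; u₃] = 0.
The determinant works out to 60*a - 35.
This vanishes exactly when a = 7/12.

a = 7/12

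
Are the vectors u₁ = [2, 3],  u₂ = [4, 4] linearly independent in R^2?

Form the 2×2 matrix with these as columns; its determinant is -4.
A nonzero determinant means the columns are linearly independent.

linearly independent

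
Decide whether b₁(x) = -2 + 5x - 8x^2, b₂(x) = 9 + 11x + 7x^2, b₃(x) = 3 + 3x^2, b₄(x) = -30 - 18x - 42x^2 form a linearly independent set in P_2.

linearly dependent

Write each element as a coordinate vector in ℝ³ using {1, x, x^2}.
There are 4 vectors in a 3-dimensional space, so they cannot be linearly independent.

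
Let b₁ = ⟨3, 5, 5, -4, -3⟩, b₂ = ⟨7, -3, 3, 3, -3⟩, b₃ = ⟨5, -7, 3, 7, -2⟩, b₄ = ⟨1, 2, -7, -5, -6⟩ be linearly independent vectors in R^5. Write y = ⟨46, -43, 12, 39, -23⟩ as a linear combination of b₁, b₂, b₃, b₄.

Solve the system with b₁, b₂, b₃, b₄ as columns and y as the right-hand side.
Row-reducing the augmented matrix gives the unique coefficients (α₁, …, α₄) = (-1, 4, 4, 1).

y = -b₁ + 4b₂ + 4b₃ + b₄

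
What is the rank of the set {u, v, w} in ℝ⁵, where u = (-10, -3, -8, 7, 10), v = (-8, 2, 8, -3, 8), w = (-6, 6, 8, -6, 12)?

3

Row-reduce the 3×5 matrix with these as rows.
Exactly 3 pivots survive; hence the rank is 3.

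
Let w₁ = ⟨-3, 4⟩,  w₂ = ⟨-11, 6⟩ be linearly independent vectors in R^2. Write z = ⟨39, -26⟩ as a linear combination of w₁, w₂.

z = -2w₁ - 3w₂

Since w₁, w₂ are independent, the coefficients expressing z are uniquely determined by a linear system.
The system has the unique solution (a₁, a₂) = (-2, -3).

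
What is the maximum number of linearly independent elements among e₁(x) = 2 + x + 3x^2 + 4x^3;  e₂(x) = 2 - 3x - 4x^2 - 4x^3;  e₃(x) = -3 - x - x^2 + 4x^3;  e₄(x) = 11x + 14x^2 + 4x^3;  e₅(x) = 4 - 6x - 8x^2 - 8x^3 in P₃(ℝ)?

Use coordinates relative to {1, x, …, x^3}.
Put the 4×5 matrix [e₁|e₂|e₃|e₄|e₅] into echelon form.
There are 3 pivot columns, so rank = 3.
(With 5 elements in a 4-dimensional space the rank is at most 4.)

3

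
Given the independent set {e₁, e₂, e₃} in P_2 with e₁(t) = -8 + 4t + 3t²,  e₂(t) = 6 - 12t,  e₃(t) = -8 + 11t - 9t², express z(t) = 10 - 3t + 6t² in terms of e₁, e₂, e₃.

z = -e₁ - e₂ - e₃

Identify each element with its coordinate vector in ℝ³ via {1, t, t²}.
Set up the augmented matrix [e₁ | e₂ | e₃ | z] and row-reduce.
Row-reducing the augmented matrix gives the unique coefficients (a₁, a₂, a₃) = (-1, -1, -1).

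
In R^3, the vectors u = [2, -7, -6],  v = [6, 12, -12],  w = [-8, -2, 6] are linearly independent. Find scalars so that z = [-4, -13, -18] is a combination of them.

Solve the system with u, v, w as columns and z as the right-hand side.
Row-reducing the augmented matrix gives the unique coefficients (α₁, α₂, α₃) = (3, 1, 2).

z = 3u + v + 2w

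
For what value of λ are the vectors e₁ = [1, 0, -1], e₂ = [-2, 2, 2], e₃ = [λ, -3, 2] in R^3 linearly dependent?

λ = -2

Place the vectors as rows of a 3×3 matrix; dependence ⇔ determinant zero.
Cofactor expansion gives det = 2*λ + 4.
This vanishes exactly when λ = -2.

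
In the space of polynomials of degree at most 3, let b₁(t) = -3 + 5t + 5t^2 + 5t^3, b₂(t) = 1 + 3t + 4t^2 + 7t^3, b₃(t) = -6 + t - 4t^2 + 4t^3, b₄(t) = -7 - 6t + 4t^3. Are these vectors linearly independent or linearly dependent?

Take coordinates with respect to the standard basis {1, t, …, t^3}.
Row-reduce the matrix whose columns are b₁, b₂, b₃, b₄.
The reduction yields 4 nonzero rows, so the rank is 4.
Since rank = 4 (the number of vectors), the set is linearly independent.

linearly independent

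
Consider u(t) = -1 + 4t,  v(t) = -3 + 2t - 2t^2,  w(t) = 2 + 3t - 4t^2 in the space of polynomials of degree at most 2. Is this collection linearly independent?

linearly independent

Take coordinates with respect to the standard basis {1, t, t^2}.
Form the 3×3 matrix with these as columns; its determinant is -62.
A nonzero determinant means the columns are linearly independent.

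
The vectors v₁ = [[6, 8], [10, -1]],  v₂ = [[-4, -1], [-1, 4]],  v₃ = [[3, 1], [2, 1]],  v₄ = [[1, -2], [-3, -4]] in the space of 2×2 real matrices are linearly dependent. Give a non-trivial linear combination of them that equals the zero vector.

v₁ + 3v₂ + v₃ + 3v₄ = 0

Write each element as a vector in ℝ⁴ using {E₁₁, E₁₂, E₂₁, E₂₂}.
Set up α₁v₁ + … + α₄v₄ = 0 and solve the homogeneous system.
A generator of the null space is (1, 3, 1, 3).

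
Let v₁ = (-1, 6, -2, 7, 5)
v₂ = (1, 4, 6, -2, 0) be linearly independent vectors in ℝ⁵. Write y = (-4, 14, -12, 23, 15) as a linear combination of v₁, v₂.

Solve the system with v₁, v₂ as columns and y as the right-hand side.
Row-reducing the augmented matrix gives the unique coefficients (c₁, c₂) = (3, -1).

y = 3v₁ - v₂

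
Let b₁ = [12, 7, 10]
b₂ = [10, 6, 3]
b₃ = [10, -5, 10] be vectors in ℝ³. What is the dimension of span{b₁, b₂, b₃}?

Row-reduce the 3×3 matrix with these as rows.
Exactly 3 pivots survive; hence the rank is 3.

3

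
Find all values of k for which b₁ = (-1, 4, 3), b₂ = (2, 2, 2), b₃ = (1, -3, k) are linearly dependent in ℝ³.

k = -11/5

The vectors are dependent exactly when the determinant of the matrix with rows b₁, b₂, b₃ vanishes.
The determinant works out to -10*k - 22.
This vanishes exactly when k = -11/5.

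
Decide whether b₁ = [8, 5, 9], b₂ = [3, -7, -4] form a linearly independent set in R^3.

linearly independent

Place the vectors as rows of a 2×3 matrix and reduce to echelon form.
The reduction yields 2 nonzero rows, so the rank is 2.
Since rank = 2 (the number of vectors), the set is linearly independent.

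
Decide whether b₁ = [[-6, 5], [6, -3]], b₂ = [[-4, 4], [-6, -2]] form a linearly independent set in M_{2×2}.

linearly independent

Write each element as a coordinate vector in ℝ⁴ using {E₁₁, E₁₂, E₂₁, E₂₂}.
Place the vectors as rows of a 2×4 matrix and reduce to echelon form.
The reduction yields 2 nonzero rows, so the rank is 2.
Since rank = 2 (the number of vectors), the set is linearly independent.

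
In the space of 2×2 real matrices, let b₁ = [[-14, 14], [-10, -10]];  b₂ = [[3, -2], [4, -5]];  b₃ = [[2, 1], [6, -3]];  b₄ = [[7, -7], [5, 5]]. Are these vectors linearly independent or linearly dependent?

Write each element as a coordinate vector in ℝ⁴ using {E₁₁, E₁₂, E₂₁, E₂₂}.
One vector is a scalar multiple of another, so the set is dependent.

linearly dependent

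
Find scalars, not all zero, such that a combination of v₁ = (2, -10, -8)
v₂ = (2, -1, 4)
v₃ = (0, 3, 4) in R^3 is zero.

v₁ - v₂ + 3v₃ = 0

Set up α₁v₁ + … + α₃v₃ = 0 and solve the homogeneous system.
The free variable yields coefficients (1, -1, 3) (any nonzero multiple also works).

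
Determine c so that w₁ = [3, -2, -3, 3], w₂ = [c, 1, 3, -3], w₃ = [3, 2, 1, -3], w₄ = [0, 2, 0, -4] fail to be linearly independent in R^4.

The set is linearly dependent precisely when det[w₁; w₂; w₃; w₄] = 0.
The determinant works out to 4*c + 60.
Solving 4*c + 60 = 0 yields c = -15.

c = -15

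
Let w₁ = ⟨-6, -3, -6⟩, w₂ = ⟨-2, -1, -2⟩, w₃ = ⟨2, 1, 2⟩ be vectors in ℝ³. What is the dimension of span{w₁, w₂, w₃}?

1

Put the 3×3 matrix [w₁|w₂|w₃] into echelon form.
Reduction leaves 1 leading entry, giving rank 1.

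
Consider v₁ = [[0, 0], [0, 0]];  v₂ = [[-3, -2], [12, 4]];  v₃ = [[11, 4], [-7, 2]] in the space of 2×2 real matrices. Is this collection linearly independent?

Write each element as a coordinate vector in ℝ⁴ using {E₁₁, E₁₂, E₂₁, E₂₂}.
One of the vectors is the zero vector, so the set is linearly dependent.

linearly dependent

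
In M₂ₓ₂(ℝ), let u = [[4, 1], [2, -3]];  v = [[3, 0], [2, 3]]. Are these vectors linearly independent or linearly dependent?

linearly independent

Write each element as a coordinate vector in ℝ⁴ using {E₁₁, E₁₂, E₂₁, E₂₂}.
Row-reduce the matrix whose columns are u, v.
The reduction yields 2 nonzero rows, so the rank is 2.
Since rank = 2 (the number of vectors), the set is linearly independent.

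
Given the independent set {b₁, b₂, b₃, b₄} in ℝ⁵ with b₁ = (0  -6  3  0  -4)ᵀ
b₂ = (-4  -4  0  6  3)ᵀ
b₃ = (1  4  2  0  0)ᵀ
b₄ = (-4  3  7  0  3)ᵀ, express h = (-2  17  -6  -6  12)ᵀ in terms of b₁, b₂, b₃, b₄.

h = -3b₁ - b₂ - 2b₃ + b₄

Since b₁, b₂, b₃, b₄ are independent, the coefficients expressing h are uniquely determined by a linear system.
Back-substitution yields (a₁, …, a₄) = (-3, -1, -2, 1).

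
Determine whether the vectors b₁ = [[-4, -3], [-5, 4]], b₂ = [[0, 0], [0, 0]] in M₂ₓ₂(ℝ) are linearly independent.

Write each element as a coordinate vector in ℝ⁴ using {E₁₁, E₁₂, E₂₁, E₂₂}.
One of the vectors is the zero vector, so the set is linearly dependent.

linearly dependent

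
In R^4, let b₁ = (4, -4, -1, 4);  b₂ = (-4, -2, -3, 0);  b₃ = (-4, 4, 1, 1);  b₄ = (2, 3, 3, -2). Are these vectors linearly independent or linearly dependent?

The matrix [b₁|b₂|b₃|b₄] has determinant 20.
A nonzero determinant means the columns are linearly independent.

linearly independent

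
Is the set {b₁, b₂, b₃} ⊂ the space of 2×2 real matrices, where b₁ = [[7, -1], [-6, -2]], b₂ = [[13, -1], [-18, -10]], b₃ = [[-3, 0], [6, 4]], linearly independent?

linearly dependent

Take coordinates with respect to the standard basis {E₁₁, E₁₂, E₂₁, E₂₂}.
Place the vectors as rows of a 3×4 matrix and reduce to echelon form.
The reduction yields 2 nonzero rows, so the rank is 2.
Since rank 2 < 3, the set is linearly dependent.
Indeed b₁ - b₂ - 2b₃ = 0.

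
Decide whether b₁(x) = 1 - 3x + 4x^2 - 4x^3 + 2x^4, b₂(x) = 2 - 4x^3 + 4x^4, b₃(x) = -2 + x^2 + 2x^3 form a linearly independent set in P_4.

Write each element as a coordinate vector in ℝ⁵ using {1, x, …, x^4}.
Row-reduce the matrix whose columns are b₁, b₂, b₃.
The reduction yields 3 nonzero rows, so the rank is 3.
Since rank = 3 (the number of vectors), the set is linearly independent.

linearly independent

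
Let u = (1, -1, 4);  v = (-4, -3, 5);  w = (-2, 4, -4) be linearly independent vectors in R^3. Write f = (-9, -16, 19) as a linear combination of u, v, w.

Set up the augmented matrix [u | v | w | f] and row-reduce.
The system has the unique solution (α₁, α₂, α₃) = (-1, 3, -2).

f = -u + 3v - 2w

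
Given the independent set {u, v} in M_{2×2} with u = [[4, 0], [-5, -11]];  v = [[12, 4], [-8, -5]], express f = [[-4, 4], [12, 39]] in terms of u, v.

Identify each element with its coordinate vector in ℝ⁴ via {E₁₁, E₁₂, E₂₁, E₂₂}.
Solve the system with u, v as columns and f as the right-hand side.
The system has the unique solution (α₁, α₂) = (-4, 1).

f = -4u + v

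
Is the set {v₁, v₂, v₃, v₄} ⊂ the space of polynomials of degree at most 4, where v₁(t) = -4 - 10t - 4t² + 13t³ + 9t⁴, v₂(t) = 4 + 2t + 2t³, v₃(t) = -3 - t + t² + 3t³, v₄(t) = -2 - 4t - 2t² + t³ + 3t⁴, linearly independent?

Take coordinates with respect to the standard basis {1, t, …, t⁴}.
Place the vectors as rows of a 4×5 matrix and reduce to echelon form.
The reduction yields 3 nonzero rows, so the rank is 3.
Since rank 3 < 4, the set is linearly dependent.
Indeed v₁ - 2v₂ - 2v₃ - 3v₄ = 0.

linearly dependent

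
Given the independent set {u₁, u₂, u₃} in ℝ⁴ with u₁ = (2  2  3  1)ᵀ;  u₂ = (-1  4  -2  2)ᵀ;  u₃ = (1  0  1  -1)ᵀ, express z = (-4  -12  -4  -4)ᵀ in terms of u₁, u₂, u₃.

z = -2u₁ - 2u₂ - 2u₃

Write z = c₁u₁ + … + c₃u₃ and equate components.
Back-substitution yields (c₁, c₂, c₃) = (-2, -2, -2).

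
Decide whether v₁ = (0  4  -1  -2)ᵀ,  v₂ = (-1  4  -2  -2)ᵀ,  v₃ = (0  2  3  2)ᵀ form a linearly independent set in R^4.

Place the vectors as rows of a 3×4 matrix and reduce to echelon form.
The reduction yields 3 nonzero rows, so the rank is 3.
Since rank = 3 (the number of vectors), the set is linearly independent.

linearly independent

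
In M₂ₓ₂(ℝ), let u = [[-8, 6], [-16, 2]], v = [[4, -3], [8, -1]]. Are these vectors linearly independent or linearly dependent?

linearly dependent

Write each element as a coordinate vector in ℝ⁴ using {E₁₁, E₁₂, E₂₁, E₂₂}.
One vector is a scalar multiple of another, so the set is dependent.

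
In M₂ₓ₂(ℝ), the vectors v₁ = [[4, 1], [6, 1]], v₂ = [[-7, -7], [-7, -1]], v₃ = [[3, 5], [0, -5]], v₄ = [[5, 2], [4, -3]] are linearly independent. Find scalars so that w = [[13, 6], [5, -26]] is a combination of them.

w = 3v₁ + 3v₂ + 4v₃ + 2v₄

Identify each element with its coordinate vector in ℝ⁴ via {E₁₁, E₁₂, E₂₁, E₂₂}.
Set up the augmented matrix [v₁ | v₂ | v₃ | v₄ | w] and row-reduce.
Back-substitution yields (α₁, …, α₄) = (3, 3, 4, 2).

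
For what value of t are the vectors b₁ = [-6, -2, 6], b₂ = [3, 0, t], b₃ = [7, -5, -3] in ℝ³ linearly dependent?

t = -27/11

The set is linearly dependent precisely when det[b₁; b₂; b₃] = 0.
Expanding, det = -44*t - 108.
Solving -44*t - 108 = 0 yields t = -27/11.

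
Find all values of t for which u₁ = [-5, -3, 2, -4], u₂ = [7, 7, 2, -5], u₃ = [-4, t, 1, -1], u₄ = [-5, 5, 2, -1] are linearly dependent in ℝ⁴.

Place the vectors as rows of a 4×4 matrix; dependence ⇔ determinant zero.
The determinant works out to 72*t + 30.
Setting this to zero gives t = -5/12.

t = -5/12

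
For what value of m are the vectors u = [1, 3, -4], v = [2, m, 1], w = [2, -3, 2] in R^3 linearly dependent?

m = -21/10

Place the vectors as rows of a 3×3 matrix; dependence ⇔ determinant zero.
Expanding, det = 10*m + 21.
Setting this to zero gives m = -21/10.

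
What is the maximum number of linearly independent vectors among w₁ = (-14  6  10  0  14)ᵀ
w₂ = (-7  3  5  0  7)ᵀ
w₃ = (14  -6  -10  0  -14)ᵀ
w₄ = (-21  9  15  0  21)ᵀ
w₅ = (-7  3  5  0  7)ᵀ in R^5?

Put the 5×5 matrix [w₁|w₂|w₃|w₄|w₅] into echelon form.
Reduction leaves 1 leading entry, giving rank 1.

1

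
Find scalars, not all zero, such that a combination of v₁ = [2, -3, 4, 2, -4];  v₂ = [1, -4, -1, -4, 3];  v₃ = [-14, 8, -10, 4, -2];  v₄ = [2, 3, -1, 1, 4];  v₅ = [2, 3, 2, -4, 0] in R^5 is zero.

3v₁ + 2v₂ + v₃ + 2v₄ + v₅ = 0

Row-reduce the matrix with v₁, v₂, v₃, v₄, v₅ as columns; the null space gives the coefficients.
The free variable yields coefficients (3, 2, 1, 2, 1) (any nonzero multiple also works).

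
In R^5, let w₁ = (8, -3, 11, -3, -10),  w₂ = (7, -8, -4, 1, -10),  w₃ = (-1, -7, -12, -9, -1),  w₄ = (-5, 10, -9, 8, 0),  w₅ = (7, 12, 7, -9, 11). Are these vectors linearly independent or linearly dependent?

Place the vectors as rows of a 5×5 matrix and reduce to echelon form.
The reduction yields 5 nonzero rows, so the rank is 5.
Since rank = 5 (the number of vectors), the set is linearly independent.

linearly independent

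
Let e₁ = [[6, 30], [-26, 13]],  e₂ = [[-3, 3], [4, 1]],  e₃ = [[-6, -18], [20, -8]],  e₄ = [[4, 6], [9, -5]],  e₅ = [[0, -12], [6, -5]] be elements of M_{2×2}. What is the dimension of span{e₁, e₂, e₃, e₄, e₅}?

dim = 3

Represent each element by its coordinate vector in ℝ⁴.
Row-reduce the 5×4 matrix with these as rows.
The echelon form has 3 nonzero rows, so the rank is 3.
(With 5 elements in a 4-dimensional space the rank is at most 4.)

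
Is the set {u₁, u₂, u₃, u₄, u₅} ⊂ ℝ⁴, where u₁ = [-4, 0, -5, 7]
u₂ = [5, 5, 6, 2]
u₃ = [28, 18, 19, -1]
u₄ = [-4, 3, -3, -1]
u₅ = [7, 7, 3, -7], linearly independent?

linearly dependent

There are 5 vectors in a 4-dimensional space, so they cannot be linearly independent.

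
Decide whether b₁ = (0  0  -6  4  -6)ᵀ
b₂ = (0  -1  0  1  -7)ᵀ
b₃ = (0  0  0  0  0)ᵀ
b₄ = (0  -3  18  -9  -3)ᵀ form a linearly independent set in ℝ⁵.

linearly dependent

One of the vectors is the zero vector, so the set is linearly dependent.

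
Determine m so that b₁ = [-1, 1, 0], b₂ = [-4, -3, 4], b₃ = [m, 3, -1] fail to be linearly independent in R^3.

The vectors are dependent exactly when the determinant of the matrix with rows b₁, b₂, b₃ vanishes.
Cofactor expansion gives det = 4*m + 5.
Solving 4*m + 5 = 0 yields m = -5/4.

m = -5/4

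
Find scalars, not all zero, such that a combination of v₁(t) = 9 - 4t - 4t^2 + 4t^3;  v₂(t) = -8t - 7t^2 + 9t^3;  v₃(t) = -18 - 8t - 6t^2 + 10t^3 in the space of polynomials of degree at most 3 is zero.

Pass to coordinate vectors relative to the basis {1, t, …, t^3}.
Set up α₁v₁ + … + α₃v₃ = 0 and solve the homogeneous system.
A generator of the null space is (2, -2, 1).

2v₁ - 2v₂ + v₃ = 0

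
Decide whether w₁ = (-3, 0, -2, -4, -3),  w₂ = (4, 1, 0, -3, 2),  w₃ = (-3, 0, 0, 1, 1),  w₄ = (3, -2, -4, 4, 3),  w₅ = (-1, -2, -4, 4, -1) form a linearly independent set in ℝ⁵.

linearly independent

The matrix [w₁|w₂|w₃|w₄|w₅] has determinant 224.
A nonzero determinant means the columns are linearly independent.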